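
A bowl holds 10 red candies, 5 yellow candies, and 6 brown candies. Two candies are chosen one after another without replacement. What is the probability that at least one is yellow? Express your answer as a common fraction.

P(no yellow) = 16/21 × 15/20 = 240/420 = 4/7.
P(at least one) = 1 − 4/7 = 3/7.

3/7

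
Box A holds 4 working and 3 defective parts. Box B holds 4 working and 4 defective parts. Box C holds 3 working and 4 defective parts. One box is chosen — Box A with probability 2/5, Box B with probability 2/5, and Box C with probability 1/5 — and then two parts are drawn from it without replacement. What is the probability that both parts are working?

From Box A: P(both working) = (4/7)(3/6) = 2/7.
From Box B: P(both working) = (4/8)(3/7) = 3/14.
From Box C: P(both working) = (3/7)(2/6) = 1/7.
Total probability = (2/5)(2/7) + (2/5)(3/14) + (1/5)(1/7) = 8/35.

8/35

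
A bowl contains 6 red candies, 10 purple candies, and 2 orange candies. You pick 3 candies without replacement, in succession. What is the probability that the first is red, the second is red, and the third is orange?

5/408

Multiply the probability of each draw given the previous ones:
P = 6/18 × 5/17 × 2/16 = 60/4896 = 5/408.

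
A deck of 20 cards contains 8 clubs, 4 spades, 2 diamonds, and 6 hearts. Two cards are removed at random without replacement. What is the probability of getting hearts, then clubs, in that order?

Multiply the probability of each draw given the previous ones:
P = 6/20 × 8/19 = 48/380 = 12/95.

12/95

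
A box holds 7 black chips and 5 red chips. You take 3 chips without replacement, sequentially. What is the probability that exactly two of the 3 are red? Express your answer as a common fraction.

One ordering (red drawn first) has probability 5/12 × 4/11 × 7/10 = 140/1320 = 7/66.
There are C(3,2) = 3 such orderings, each equally likely, so P = 3 × 7/66 = 7/22.

7/22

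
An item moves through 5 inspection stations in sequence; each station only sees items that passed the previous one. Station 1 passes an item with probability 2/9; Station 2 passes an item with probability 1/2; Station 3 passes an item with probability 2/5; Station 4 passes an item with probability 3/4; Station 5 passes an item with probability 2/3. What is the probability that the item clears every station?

1/45

Each stage is reached only if all earlier stages succeed, so
P = 2/9 × 1/2 × 2/5 × 3/4 × 2/3 = 24/1080 = 1/45.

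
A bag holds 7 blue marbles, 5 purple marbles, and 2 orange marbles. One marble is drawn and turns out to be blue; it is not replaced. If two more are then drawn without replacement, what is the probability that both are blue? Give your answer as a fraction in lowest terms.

With the first marble removed, 6 blue remain out of 13.
P = 6/13 × 5/12 = 30/156 = 5/26.

5/26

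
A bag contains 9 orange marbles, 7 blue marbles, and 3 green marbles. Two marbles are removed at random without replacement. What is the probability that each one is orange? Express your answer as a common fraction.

4/19

P(all orange) = 9/19 × 8/18 = 72/342 = 4/19.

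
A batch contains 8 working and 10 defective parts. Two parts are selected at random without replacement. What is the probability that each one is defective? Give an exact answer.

5/17

P(every draw is defective) = 10/18 × 9/17 = 90/306 = 5/17.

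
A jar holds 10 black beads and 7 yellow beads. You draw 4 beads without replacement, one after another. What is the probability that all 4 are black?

P(all black) = 10/17 × 9/16 × 8/15 × 7/14 = 5040/57120 = 3/34.

3/34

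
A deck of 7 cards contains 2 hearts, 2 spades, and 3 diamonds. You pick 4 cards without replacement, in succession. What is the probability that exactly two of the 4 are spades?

One ordering (spades drawn first) has probability 2/7 × 1/6 × 5/5 × 4/4 = 40/840 = 1/21.
There are C(4,2) = 6 such orderings, each equally likely, so P = 6 × 1/21 = 2/7.

2/7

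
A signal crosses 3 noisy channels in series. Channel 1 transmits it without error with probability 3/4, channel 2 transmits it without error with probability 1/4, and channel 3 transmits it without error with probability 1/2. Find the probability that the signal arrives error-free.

3/32

Multiplying along the chain,
P = 3/4 × 1/4 × 1/2 = 3/32.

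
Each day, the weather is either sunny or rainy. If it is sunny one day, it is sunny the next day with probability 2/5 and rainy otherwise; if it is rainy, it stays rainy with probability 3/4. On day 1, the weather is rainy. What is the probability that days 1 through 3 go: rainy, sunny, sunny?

1/10

Day 1 is given. For each transition, use the conditional probability from the current state:
P(sunny | rainy) = 1/4; P(sunny | sunny) = 2/5.
P = 1/4 × 2/5 = 2/20 = 1/10.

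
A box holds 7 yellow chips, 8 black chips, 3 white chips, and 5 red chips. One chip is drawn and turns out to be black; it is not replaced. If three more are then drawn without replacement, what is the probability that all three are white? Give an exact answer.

1/1540

After the first draw, 3 of the remaining 22 chips are white.
P = 3/22 × 2/21 × 1/20 = 6/9240 = 1/1540.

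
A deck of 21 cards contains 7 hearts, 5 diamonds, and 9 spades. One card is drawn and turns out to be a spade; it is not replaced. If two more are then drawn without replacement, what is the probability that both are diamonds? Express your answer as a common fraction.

After the first draw, 5 of the remaining 20 cards are diamonds.
P = 5/20 × 4/19 = 20/380 = 1/19.

1/19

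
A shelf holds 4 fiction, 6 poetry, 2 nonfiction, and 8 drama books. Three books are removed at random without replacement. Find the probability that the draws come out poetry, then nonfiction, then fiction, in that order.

2/285

Each draw changes the counts, so multiply the conditional probabilities along the sequence:
P = 6/20 × 2/19 × 4/18 = 48/6840 = 2/285.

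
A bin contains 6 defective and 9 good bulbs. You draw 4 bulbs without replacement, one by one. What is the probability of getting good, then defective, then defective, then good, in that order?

Multiply the probability of each draw given the previous ones:
P = 9/15 × 6/14 × 5/13 × 8/12 = 2160/32760 = 6/91.

6/91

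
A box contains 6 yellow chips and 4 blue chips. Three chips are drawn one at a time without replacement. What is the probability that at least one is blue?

5/6

P(no blue) = 6/10 × 5/9 × 4/8 = 120/720 = 1/6.
P(at least one) = 1 − 1/6 = 5/6.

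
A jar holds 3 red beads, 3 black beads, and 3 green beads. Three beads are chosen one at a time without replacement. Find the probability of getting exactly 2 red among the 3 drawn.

3/14

One ordering (red drawn first) has probability 3/9 × 2/8 × 6/7 = 36/504 = 1/14.
There are C(3,2) = 3 such orderings, each equally likely, so P = 3 × 1/14 = 3/14.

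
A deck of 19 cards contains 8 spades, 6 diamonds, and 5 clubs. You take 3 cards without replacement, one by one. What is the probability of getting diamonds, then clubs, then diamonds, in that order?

25/969

Each draw changes the counts, so multiply the conditional probabilities along the sequence:
P = 6/19 × 5/18 × 5/17 = 150/5814 = 25/969.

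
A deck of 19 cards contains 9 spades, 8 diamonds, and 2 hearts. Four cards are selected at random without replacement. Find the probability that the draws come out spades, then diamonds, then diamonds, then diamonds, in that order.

Each draw changes the counts, so multiply the conditional probabilities along the sequence:
P = 9/19 × 8/18 × 7/17 × 6/16 = 3024/93024 = 21/646.

21/646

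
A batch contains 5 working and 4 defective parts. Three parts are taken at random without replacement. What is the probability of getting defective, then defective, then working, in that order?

Each draw changes the counts, so multiply the conditional probabilities along the sequence:
P = 4/9 × 3/8 × 5/7 = 60/504 = 5/42.

5/42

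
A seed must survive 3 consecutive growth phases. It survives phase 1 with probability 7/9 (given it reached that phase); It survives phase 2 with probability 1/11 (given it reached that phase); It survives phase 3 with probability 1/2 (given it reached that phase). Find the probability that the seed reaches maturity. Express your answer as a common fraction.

7/198

Multiplying along the chain,
P = 7/9 × 1/11 × 1/2 = 7/198.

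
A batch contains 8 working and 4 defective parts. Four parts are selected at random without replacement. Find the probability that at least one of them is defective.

P(no defective) = 8/12 × 7/11 × 6/10 × 5/9 = 1680/11880 = 14/99.
P(at least one) = 1 − 14/99 = 85/99.

85/99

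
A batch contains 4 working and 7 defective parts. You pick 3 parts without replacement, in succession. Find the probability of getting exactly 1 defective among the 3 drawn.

One ordering (defective drawn first) has probability 7/11 × 4/10 × 3/9 = 84/990 = 14/165.
There are C(3,1) = 3 such orderings, each equally likely, so P = 3 × 14/165 = 14/55.

14/55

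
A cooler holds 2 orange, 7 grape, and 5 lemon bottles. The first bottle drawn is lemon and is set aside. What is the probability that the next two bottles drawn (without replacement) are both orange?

1/78

After the first draw, 2 of the remaining 13 bottles are orange.
P = 2/13 × 1/12 = 2/156 = 1/78.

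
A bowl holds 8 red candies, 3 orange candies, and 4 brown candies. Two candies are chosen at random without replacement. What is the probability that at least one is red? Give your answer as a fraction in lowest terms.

P(no red) = 7/15 × 6/14 = 42/210 = 1/5.
P(at least one) = 1 − 1/5 = 4/5.

4/5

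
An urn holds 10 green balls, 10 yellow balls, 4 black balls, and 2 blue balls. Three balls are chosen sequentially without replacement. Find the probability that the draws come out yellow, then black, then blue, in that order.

1/195

Multiply the probability of each draw given the previous ones:
P = 10/26 × 4/25 × 2/24 = 80/15600 = 1/195.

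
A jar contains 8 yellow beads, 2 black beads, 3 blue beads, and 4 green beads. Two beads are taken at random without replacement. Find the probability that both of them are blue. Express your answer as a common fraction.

P(every draw is blue) = 3/17 × 2/16 = 6/272 = 3/136.

3/136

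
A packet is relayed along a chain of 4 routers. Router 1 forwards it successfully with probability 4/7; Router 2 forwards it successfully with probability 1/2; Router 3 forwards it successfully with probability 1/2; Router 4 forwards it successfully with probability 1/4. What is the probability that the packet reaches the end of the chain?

1/28

Each stage is reached only if all earlier stages succeed, so
P = 4/7 × 1/2 × 1/2 × 1/4 = 4/112 = 1/28.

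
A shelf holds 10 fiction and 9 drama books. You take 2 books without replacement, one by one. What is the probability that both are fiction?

P = 10/19 × 9/18 = 90/342 = 5/19.

5/19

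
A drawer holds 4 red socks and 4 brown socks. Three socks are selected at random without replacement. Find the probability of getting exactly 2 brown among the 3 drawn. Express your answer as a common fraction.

3/7

One ordering (brown drawn first) has probability 4/8 × 3/7 × 4/6 = 48/336 = 1/7.
There are C(3,2) = 3 such orderings, each equally likely, so P = 3 × 1/7 = 3/7.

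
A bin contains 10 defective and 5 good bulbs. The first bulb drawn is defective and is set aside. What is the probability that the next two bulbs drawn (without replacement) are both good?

10/91

With the first bulb removed, 5 good remain out of 14.
P = 5/14 × 4/13 = 20/182 = 10/91.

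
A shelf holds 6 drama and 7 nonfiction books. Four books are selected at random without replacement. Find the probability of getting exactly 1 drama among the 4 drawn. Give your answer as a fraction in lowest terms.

42/143

One ordering (drama drawn first) has probability 6/13 × 7/12 × 6/11 × 5/10 = 1260/17160 = 21/286.
There are C(4,1) = 4 such orderings, each equally likely, so P = 4 × 21/286 = 42/143.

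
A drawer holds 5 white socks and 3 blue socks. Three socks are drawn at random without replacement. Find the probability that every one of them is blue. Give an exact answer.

1/56

P = 3/8 × 2/7 × 1/6 = 6/336 = 1/56.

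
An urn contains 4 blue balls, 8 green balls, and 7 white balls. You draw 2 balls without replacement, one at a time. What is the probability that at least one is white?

35/57

P(no white) = 12/19 × 11/18 = 132/342 = 22/57.
P(at least one) = 1 − 22/57 = 35/57.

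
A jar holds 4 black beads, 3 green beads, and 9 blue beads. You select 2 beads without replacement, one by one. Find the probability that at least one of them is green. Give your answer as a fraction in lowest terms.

7/20

P(no green) = 13/16 × 12/15 = 156/240 = 13/20.
P(at least one) = 1 − 13/20 = 7/20.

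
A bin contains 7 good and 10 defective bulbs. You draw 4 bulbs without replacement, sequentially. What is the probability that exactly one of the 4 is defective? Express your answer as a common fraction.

One ordering (defective drawn first) has probability 10/17 × 7/16 × 6/15 × 5/14 = 2100/57120 = 5/136.
There are C(4,1) = 4 such orderings, each equally likely, so P = 4 × 5/136 = 5/34.

5/34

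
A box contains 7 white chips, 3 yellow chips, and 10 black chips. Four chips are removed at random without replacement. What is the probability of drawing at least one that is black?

309/323

P(no black) = 10/20 × 9/19 × 8/18 × 7/17 = 5040/116280 = 14/323.
P(at least one) = 1 − 14/323 = 309/323.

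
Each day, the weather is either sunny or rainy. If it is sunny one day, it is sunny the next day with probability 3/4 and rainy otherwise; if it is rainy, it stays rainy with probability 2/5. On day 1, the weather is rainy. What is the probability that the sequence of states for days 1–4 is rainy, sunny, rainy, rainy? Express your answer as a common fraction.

3/50

Day 1 is given. For each transition, use the conditional probability from the current state:
P(sunny | rainy) = 3/5; P(rainy | sunny) = 1/4; P(rainy | rainy) = 2/5.
P = 3/5 × 1/4 × 2/5 = 6/100 = 3/50.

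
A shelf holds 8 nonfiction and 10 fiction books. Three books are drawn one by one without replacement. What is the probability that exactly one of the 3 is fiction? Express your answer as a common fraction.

35/102

One ordering (fiction drawn first) has probability 10/18 × 8/17 × 7/16 = 560/4896 = 35/306.
There are C(3,1) = 3 such orderings, each equally likely, so P = 3 × 35/306 = 35/102.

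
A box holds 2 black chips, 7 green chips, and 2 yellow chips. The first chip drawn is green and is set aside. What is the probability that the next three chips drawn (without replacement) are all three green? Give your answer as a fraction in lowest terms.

With the first chip removed, 6 green remain out of 10.
P = 6/10 × 5/9 × 4/8 = 120/720 = 1/6.

1/6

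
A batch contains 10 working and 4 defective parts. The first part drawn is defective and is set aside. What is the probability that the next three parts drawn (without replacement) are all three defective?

With the first part removed, 3 defective remain out of 13.
P = 3/13 × 2/12 × 1/11 = 6/1716 = 1/286.

1/286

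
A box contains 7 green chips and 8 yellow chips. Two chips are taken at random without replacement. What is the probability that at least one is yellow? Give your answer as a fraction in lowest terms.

4/5

P(no yellow) = 7/15 × 6/14 = 42/210 = 1/5.
P(at least one) = 1 − 1/5 = 4/5.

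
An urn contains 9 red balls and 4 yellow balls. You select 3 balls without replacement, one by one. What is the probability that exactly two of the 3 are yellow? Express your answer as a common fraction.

27/143

One ordering (yellow drawn first) has probability 4/13 × 3/12 × 9/11 = 108/1716 = 9/143.
There are C(3,2) = 3 such orderings, each equally likely, so P = 3 × 9/143 = 27/143.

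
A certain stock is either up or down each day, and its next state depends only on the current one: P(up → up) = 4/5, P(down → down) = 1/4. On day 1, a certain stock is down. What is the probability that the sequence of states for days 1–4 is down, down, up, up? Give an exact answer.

Day 1 is given. For each transition, use the conditional probability from the current state:
P(down | down) = 1/4; P(up | down) = 3/4; P(up | up) = 4/5.
P = 1/4 × 3/4 × 4/5 = 12/80 = 3/20.

3/20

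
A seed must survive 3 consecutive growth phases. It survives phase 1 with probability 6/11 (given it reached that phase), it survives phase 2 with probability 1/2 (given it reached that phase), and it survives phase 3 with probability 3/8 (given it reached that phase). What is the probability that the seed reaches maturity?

Multiplying along the chain,
P = 6/11 × 1/2 × 3/8 = 18/176 = 9/88.

9/88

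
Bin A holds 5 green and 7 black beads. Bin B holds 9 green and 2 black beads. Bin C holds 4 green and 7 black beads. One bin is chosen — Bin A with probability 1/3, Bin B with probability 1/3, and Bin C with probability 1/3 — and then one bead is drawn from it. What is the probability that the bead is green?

211/396

From Bin A: P(green) = 5/12.
From Bin B: P(green) = 9/11.
From Bin C: P(green) = 4/11.
Total probability = (1/3)(5/12) + (1/3)(9/11) + (1/3)(4/11) = 211/396.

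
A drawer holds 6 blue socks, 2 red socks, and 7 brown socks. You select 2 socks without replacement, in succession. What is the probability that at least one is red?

P(no red) = 13/15 × 12/14 = 156/210 = 26/35.
P(at least one) = 1 − 26/35 = 9/35.

9/35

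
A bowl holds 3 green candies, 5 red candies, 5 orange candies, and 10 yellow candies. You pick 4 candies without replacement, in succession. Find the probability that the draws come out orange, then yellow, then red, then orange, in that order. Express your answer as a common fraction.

Chain rule:
P = 5/23 × 10/22 × 5/21 × 4/20 = 1000/212520 = 25/5313.

25/5313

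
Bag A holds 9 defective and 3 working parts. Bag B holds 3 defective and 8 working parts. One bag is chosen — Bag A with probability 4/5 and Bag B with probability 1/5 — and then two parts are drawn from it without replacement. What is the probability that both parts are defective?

From Bag A: P(both defective) = (9/12)(8/11) = 6/11.
From Bag B: P(both defective) = (3/11)(2/10) = 3/55.
Total probability = (4/5)(6/11) + (1/5)(3/55) = 123/275.

123/275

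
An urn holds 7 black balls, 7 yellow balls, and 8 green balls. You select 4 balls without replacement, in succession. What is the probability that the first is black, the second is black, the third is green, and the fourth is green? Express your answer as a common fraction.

14/1045

Each draw changes the counts, so multiply the conditional probabilities along the sequence:
P = 7/22 × 6/21 × 8/20 × 7/19 = 2352/175560 = 14/1045.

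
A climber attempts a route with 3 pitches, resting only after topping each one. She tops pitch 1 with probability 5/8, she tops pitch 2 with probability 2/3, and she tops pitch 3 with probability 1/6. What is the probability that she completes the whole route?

The events are sequential, so multiply the conditional probabilities:
P = 5/8 × 2/3 × 1/6 = 10/144 = 5/72.

5/72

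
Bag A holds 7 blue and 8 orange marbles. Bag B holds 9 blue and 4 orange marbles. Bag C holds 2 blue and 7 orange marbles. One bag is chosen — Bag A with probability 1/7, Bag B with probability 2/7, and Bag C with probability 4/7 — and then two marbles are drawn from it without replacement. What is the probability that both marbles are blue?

From Bag A: P(both blue) = (7/15)(6/14) = 1/5.
From Bag B: P(both blue) = (9/13)(8/12) = 6/13.
From Bag C: P(both blue) = (2/9)(1/8) = 1/36.
Total probability = (1/7)(1/5) + (2/7)(6/13) + (4/7)(1/36) = 722/4095.

722/4095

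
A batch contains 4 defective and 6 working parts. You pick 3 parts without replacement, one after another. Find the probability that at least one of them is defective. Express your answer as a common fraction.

P(no defective) = 6/10 × 5/9 × 4/8 = 120/720 = 1/6.
P(at least one) = 1 − 1/6 = 5/6.

5/6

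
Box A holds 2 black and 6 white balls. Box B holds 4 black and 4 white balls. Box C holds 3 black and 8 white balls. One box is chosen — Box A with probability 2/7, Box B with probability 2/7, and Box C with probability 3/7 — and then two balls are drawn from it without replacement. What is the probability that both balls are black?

73/770

From Box A: P(both black) = (2/8)(1/7) = 1/28.
From Box B: P(both black) = (4/8)(3/7) = 3/14.
From Box C: P(both black) = (3/11)(2/10) = 3/55.
Total probability = (2/7)(1/28) + (2/7)(3/14) + (3/7)(3/55) = 73/770.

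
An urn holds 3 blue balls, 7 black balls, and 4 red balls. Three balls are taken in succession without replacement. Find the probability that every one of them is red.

1/91

P(all red) = 4/14 × 3/13 × 2/12 = 24/2184 = 1/91.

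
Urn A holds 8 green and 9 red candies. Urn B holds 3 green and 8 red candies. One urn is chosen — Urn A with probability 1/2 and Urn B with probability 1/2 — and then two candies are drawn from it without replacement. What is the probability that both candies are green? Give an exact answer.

487/3740

From Urn A: P(both green) = (8/17)(7/16) = 7/34.
From Urn B: P(both green) = (3/11)(2/10) = 3/55.
Total probability = (1/2)(7/34) + (1/2)(3/55) = 487/3740.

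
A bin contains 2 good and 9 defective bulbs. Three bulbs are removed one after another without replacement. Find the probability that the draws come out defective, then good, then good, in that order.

Multiply the probability of each draw given the previous ones:
P = 9/11 × 2/10 × 1/9 = 18/990 = 1/55.

1/55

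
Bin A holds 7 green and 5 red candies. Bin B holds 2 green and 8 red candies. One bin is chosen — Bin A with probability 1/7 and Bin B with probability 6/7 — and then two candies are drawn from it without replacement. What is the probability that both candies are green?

149/2310

From Bin A: P(both green) = (7/12)(6/11) = 7/22.
From Bin B: P(both green) = (2/10)(1/9) = 1/45.
Total probability = (1/7)(7/22) + (6/7)(1/45) = 149/2310.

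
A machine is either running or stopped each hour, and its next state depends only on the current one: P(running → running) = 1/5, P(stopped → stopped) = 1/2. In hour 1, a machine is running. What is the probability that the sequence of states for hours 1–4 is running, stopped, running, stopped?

Hour 1 is given. For each transition, use the conditional probability from the current state:
P(stopped | running) = 4/5; P(running | stopped) = 1/2; P(stopped | running) = 4/5.
P = 4/5 × 1/2 × 4/5 = 16/50 = 8/25.

8/25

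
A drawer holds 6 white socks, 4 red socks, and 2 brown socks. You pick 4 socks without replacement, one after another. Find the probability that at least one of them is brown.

P(no brown) = 10/12 × 9/11 × 8/10 × 7/9 = 5040/11880 = 14/33.
P(at least one) = 1 − 14/33 = 19/33.

19/33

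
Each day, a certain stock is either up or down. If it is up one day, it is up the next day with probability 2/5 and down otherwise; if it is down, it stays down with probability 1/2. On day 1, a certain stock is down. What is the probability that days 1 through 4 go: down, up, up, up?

Day 1 is given. For each transition, use the conditional probability from the current state:
P(up | down) = 1/2; P(up | up) = 2/5; P(up | up) = 2/5.
P = 1/2 × 2/5 × 2/5 = 4/50 = 2/25.

2/25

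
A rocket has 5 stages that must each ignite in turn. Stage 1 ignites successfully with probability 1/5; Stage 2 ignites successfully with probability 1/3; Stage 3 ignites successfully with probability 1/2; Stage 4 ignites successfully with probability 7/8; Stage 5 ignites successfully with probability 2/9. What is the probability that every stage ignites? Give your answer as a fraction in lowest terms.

7/1080

Each stage is reached only if all earlier stages succeed, so
P = 1/5 × 1/3 × 1/2 × 7/8 × 2/9 = 14/2160 = 7/1080.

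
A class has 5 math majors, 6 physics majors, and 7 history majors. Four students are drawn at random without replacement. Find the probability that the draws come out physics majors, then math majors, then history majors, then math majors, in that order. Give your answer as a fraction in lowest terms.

7/612

Multiply the probability of each draw given the previous ones:
P = 6/18 × 5/17 × 7/16 × 4/15 = 840/73440 = 7/612.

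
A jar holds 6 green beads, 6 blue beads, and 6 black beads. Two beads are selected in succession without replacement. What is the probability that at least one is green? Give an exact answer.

29/51

P(no green) = 12/18 × 11/17 = 132/306 = 22/51.
P(at least one) = 1 − 22/51 = 29/51.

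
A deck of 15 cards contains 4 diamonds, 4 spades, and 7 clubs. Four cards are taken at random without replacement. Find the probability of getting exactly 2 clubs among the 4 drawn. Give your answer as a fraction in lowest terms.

One ordering (clubs drawn first) has probability 7/15 × 6/14 × 8/13 × 7/12 = 2352/32760 = 14/195.
There are C(4,2) = 6 such orderings, each equally likely, so P = 6 × 14/195 = 28/65.

28/65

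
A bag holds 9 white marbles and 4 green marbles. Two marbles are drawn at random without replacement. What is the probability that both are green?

1/13

P = 4/13 × 3/12 = 12/156 = 1/13.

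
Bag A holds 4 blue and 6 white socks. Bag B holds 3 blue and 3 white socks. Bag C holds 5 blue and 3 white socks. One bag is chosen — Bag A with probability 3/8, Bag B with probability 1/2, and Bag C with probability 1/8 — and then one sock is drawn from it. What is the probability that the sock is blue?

From Bag A: P(blue) = 4/10.
From Bag B: P(blue) = 3/6.
From Bag C: P(blue) = 5/8.
Total probability = (3/8)(4/10) + (1/2)(3/6) + (1/8)(5/8) = 153/320.

153/320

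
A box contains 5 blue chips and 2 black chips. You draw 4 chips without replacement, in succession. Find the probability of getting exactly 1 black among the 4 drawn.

4/7

One ordering (black drawn first) has probability 2/7 × 5/6 × 4/5 × 3/4 = 120/840 = 1/7.
There are C(4,1) = 4 such orderings, each equally likely, so P = 4 × 1/7 = 4/7.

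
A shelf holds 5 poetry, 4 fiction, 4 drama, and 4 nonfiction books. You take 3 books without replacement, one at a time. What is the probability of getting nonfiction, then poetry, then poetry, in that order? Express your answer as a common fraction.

Each draw changes the counts, so multiply the conditional probabilities along the sequence:
P = 4/17 × 5/16 × 4/15 = 80/4080 = 1/51.

1/51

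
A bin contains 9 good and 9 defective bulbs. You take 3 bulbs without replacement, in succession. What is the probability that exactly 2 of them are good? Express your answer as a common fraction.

27/68

One ordering (good drawn first) has probability 9/18 × 8/17 × 9/16 = 648/4896 = 9/68.
There are C(3,2) = 3 such orderings, each equally likely, so P = 3 × 9/68 = 27/68.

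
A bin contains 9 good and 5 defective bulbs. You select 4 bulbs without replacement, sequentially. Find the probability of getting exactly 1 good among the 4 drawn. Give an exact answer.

One ordering (good drawn first) has probability 9/14 × 5/13 × 4/12 × 3/11 = 540/24024 = 45/2002.
There are C(4,1) = 4 such orderings, each equally likely, so P = 4 × 45/2002 = 90/1001.

90/1001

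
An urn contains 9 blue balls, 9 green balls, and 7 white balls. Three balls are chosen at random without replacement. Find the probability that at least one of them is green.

87/115

P(no green) = 16/25 × 15/24 × 14/23 = 3360/13800 = 28/115.
P(at least one) = 1 − 28/115 = 87/115.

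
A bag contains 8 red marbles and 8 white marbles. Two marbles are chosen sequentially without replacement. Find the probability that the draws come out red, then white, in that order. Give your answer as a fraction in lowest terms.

Each draw changes the counts, so multiply the conditional probabilities along the sequence:
P = 8/16 × 8/15 = 64/240 = 4/15.

4/15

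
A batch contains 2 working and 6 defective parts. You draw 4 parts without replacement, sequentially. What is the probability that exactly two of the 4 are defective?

One ordering (defective drawn first) has probability 6/8 × 5/7 × 2/6 × 1/5 = 60/1680 = 1/28.
There are C(4,2) = 6 such orderings, each equally likely, so P = 6 × 1/28 = 3/14.

3/14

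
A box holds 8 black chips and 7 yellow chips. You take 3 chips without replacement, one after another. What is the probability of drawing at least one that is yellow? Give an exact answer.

57/65

P(no yellow) = 8/15 × 7/14 × 6/13 = 336/2730 = 8/65.
P(at least one) = 1 − 8/65 = 57/65.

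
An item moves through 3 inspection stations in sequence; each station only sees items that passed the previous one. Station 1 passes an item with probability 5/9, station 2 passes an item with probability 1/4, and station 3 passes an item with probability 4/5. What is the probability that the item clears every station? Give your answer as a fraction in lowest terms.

Each stage is reached only if all earlier stages succeed, so
P = 5/9 × 1/4 × 4/5 = 20/180 = 1/9.

1/9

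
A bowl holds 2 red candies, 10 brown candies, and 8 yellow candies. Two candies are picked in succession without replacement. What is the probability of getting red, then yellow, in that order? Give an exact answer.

4/95

Chain rule:
P = 2/20 × 8/19 = 16/380 = 4/95.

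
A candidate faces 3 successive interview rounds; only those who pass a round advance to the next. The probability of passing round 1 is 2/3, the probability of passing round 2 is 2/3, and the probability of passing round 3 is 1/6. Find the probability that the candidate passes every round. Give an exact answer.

2/27

Multiplying along the chain,
P = 2/3 × 2/3 × 1/6 = 4/54 = 2/27.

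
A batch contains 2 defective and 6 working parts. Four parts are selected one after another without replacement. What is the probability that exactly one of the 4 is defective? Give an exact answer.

4/7

One ordering (defective drawn first) has probability 2/8 × 6/7 × 5/6 × 4/5 = 240/1680 = 1/7.
There are C(4,1) = 4 such orderings, each equally likely, so P = 4 × 1/7 = 4/7.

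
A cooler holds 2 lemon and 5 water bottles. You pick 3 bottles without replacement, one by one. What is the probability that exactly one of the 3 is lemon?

One ordering (lemon drawn first) has probability 2/7 × 5/6 × 4/5 = 40/210 = 4/21.
There are C(3,1) = 3 such orderings, each equally likely, so P = 3 × 4/21 = 4/7.

4/7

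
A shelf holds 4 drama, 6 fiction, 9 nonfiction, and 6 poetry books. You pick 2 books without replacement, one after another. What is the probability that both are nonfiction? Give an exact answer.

3/25

P(every draw is nonfiction) = 9/25 × 8/24 = 72/600 = 3/25.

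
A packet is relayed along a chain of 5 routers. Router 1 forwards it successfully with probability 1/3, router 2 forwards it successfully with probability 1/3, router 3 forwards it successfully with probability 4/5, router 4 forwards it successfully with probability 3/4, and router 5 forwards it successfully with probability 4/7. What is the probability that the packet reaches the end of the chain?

Multiplying along the chain,
P = 1/3 × 1/3 × 4/5 × 3/4 × 4/7 = 48/1260 = 4/105.

4/105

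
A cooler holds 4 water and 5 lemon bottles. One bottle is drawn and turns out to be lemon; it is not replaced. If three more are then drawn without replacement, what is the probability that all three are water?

1/14

With the first bottle removed, 4 water remain out of 8.
P = 4/8 × 3/7 × 2/6 = 24/336 = 1/14.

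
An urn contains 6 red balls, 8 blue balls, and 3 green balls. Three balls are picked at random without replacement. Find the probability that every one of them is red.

P(every draw is red) = 6/17 × 5/16 × 4/15 = 120/4080 = 1/34.

1/34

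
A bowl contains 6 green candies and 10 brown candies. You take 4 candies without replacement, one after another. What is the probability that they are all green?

3/364

P = 6/16 × 5/15 × 4/14 × 3/13 = 360/43680 = 3/364.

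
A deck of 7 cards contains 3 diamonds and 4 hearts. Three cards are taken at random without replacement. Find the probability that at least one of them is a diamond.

P(no diamonds) = 4/7 × 3/6 × 2/5 = 24/210 = 4/35.
P(at least one) = 1 − 4/35 = 31/35.

31/35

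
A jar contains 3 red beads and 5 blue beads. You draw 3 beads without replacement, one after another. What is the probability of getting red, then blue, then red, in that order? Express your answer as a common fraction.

Multiply the probability of each draw given the previous ones:
P = 3/8 × 5/7 × 2/6 = 30/336 = 5/56.

5/56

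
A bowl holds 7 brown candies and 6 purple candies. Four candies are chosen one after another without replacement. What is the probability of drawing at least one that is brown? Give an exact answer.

140/143

P(no brown) = 6/13 × 5/12 × 4/11 × 3/10 = 360/17160 = 3/143.
P(at least one) = 1 − 3/143 = 140/143.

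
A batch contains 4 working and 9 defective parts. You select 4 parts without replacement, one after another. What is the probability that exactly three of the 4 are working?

36/715

One ordering (working drawn first) has probability 4/13 × 3/12 × 2/11 × 9/10 = 216/17160 = 9/715.
There are C(4,3) = 4 such orderings, each equally likely, so P = 4 × 9/715 = 36/715.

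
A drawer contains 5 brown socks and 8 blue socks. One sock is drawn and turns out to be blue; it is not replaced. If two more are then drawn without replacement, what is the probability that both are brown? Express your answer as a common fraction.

5/33

After the first draw, 5 of the remaining 12 socks are brown.
P = 5/12 × 4/11 = 20/132 = 5/33.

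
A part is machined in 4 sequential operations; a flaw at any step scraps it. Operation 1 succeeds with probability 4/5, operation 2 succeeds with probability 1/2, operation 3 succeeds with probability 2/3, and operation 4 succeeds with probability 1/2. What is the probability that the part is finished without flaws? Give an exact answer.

2/15

Each stage is reached only if all earlier stages succeed, so
P = 4/5 × 1/2 × 2/3 × 1/2 = 8/60 = 2/15.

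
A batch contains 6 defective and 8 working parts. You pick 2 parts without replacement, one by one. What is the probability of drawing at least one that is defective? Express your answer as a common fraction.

9/13

P(no defective) = 8/14 × 7/13 = 56/182 = 4/13.
P(at least one) = 1 − 4/13 = 9/13.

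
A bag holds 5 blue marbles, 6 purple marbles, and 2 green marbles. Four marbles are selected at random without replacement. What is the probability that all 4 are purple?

3/143

P = 6/13 × 5/12 × 4/11 × 3/10 = 360/17160 = 3/143.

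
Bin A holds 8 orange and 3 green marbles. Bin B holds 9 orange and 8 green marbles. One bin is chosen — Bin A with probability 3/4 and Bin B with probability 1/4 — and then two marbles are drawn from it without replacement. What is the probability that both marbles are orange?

From Bin A: P(both orange) = (8/11)(7/10) = 28/55.
From Bin B: P(both orange) = (9/17)(8/16) = 9/34.
Total probability = (3/4)(28/55) + (1/4)(9/34) = 3351/7480.

3351/7480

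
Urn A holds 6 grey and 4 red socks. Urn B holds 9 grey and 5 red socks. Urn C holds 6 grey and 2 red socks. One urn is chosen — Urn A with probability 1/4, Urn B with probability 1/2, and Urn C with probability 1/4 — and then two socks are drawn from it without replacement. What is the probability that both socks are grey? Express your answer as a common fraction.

259/624

From Urn A: P(both grey) = (6/10)(5/9) = 1/3.
From Urn B: P(both grey) = (9/14)(8/13) = 36/91.
From Urn C: P(both grey) = (6/8)(5/7) = 15/28.
Total probability = (1/4)(1/3) + (1/2)(36/91) + (1/4)(15/28) = 259/624.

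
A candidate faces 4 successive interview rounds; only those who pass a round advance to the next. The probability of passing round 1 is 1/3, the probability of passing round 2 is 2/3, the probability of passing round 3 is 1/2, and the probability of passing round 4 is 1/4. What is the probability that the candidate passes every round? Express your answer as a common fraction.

1/36

Each stage is reached only if all earlier stages succeed, so
P = 1/3 × 2/3 × 1/2 × 1/4 = 2/72 = 1/36.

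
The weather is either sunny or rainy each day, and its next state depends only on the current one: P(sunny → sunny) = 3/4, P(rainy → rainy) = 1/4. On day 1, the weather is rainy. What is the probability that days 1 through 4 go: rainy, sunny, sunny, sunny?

Day 1 is given. For each transition, use the conditional probability from the current state:
P(sunny | rainy) = 3/4; P(sunny | sunny) = 3/4; P(sunny | sunny) = 3/4.
P = 3/4 × 3/4 × 3/4 = 27/64.

27/64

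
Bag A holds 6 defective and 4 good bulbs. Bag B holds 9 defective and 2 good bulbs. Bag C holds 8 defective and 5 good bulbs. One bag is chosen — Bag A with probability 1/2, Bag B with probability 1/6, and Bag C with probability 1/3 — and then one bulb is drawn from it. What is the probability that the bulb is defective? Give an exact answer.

From Bag A: P(defective) = 6/10.
From Bag B: P(defective) = 9/11.
From Bag C: P(defective) = 8/13.
Total probability = (1/2)(6/10) + (1/6)(9/11) + (1/3)(8/13) = 1376/2145.

1376/2145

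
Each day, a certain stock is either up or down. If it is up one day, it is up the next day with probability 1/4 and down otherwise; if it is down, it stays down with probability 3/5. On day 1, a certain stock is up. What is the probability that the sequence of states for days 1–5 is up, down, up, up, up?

3/160

Day 1 is given. For each transition, use the conditional probability from the current state:
P(down | up) = 3/4; P(up | down) = 2/5; P(up | up) = 1/4; P(up | up) = 1/4.
P = 3/4 × 2/5 × 1/4 × 1/4 = 6/320 = 3/160.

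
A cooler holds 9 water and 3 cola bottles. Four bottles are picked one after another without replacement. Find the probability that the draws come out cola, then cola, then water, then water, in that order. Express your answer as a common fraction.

2/55

Chain rule:
P = 3/12 × 2/11 × 9/10 × 8/9 = 432/11880 = 2/55.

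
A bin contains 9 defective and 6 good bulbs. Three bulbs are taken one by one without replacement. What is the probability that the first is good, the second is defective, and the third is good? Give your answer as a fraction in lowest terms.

Chain rule:
P = 6/15 × 9/14 × 5/13 = 270/2730 = 9/91.

9/91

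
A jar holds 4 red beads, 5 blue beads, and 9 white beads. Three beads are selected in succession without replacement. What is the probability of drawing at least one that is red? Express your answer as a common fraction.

P(no red) = 14/18 × 13/17 × 12/16 = 2184/4896 = 91/204.
P(at least one) = 1 − 91/204 = 113/204.

113/204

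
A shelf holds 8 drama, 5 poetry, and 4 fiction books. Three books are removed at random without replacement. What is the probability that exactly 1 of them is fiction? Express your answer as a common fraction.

One ordering (fiction drawn first) has probability 4/17 × 13/16 × 12/15 = 624/4080 = 13/85.
There are C(3,1) = 3 such orderings, each equally likely, so P = 3 × 13/85 = 39/85.

39/85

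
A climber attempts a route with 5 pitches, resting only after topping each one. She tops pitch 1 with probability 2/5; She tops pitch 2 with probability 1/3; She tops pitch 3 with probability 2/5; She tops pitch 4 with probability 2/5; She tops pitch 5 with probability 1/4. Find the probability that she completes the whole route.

Multiplying along the chain,
P = 2/5 × 1/3 × 2/5 × 2/5 × 1/4 = 8/1500 = 2/375.

2/375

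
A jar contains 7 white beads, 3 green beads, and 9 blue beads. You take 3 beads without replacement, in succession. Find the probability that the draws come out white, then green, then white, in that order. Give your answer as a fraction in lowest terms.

7/323

Chain rule:
P = 7/19 × 3/18 × 6/17 = 126/5814 = 7/323.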